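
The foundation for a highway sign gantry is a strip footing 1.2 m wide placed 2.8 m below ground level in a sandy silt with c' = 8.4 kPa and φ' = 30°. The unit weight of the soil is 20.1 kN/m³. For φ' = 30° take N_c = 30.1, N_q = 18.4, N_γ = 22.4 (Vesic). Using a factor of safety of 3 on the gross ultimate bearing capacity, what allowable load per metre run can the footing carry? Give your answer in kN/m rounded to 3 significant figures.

Overburden at base level: q = 20.1 × 2.8 = 56.28 kPa.
Cohesion term c·N_c = 8.4 × 30.1 = 252.84 kPa; surcharge term q·N_q = 56.28 × 18.4 = 1035.6 kPa; self-weight term 0.5·γ·B·N_γ = 0.5 × 20.1 × 1.2 × 22.4 = 270.14 kPa.
q_ult = 252.84 + 1035.6 + 270.14 = 1558.5 kPa.
Gross allowable pressure q_all = 1558.5 / 3 = 519.51 kPa.
Allowable wall load = q_all × B = 519.51 × 1.2 = 623.41 kN per metre run.

≈ 623 kN/m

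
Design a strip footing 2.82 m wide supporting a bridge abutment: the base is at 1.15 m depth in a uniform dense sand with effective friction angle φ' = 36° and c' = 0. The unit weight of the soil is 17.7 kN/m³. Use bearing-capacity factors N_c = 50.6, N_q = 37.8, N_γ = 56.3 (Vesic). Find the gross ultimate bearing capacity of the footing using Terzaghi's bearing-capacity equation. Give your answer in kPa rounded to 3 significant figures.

q_ult ≈ 2170 kPa

Effective surcharge at the founding depth q = γ·D_f = 17.7 × 1.15 = 20.355 kPa.
q_ult = q·N_q + 0.5·γ·B·N_γ
     = 20.355 × 37.8 + 0.5 × 17.7 × 2.82 × 56.3
     = 769.42 + 1405.1 = 2174.5 kPa.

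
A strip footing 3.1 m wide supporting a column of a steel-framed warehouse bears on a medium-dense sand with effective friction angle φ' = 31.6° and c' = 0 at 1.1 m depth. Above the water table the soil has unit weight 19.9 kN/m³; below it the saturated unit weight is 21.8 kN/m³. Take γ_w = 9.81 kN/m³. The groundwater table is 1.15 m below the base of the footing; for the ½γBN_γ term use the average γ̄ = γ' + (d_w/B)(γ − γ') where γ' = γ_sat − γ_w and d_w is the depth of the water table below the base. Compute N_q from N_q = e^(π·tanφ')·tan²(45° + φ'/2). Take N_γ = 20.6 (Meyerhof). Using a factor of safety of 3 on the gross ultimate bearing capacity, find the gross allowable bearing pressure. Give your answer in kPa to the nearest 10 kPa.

q_all ≈ 320 kPa

N_q = e^(π·tan31.6°)·tan²(60.8°) = 22.12.
q = γ·D_f = 19.9 × 1.1 = 21.89 kPa.
γ' = 11.99 kN/m³; averaging over the depth B below the base, γ̄ = γ' + (d_w/B)(γ − γ') = 14.924 kN/m³.
q·N_q = 21.89 × 22.117 = 484.15 kPa
0.5·γ·B·N_γ = 0.5 × 14.924 × 3.1 × 20.6 = 476.53 kPa
q_ult = 484.15 + 476.53 = 960.68 kPa.
q_all = 960.68 / 3 = 320.23 kPa.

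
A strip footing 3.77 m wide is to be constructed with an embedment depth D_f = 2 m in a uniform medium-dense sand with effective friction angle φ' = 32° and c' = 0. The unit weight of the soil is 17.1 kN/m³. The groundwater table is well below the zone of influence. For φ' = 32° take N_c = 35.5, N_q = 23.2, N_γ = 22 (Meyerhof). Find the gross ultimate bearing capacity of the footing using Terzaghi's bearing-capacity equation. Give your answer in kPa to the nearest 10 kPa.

q_ult ≈ 1500 kPa

Overburden at base level: q = 17.1 × 2 = 34.2 kPa.
Surcharge term q·N_q = 34.2 × 23.2 = 793.44 kPa; self-weight term 0.5·γ·B·N_γ = 0.5 × 17.1 × 3.77 × 22 = 709.14 kPa.
q_ult = 793.44 + 709.14 = 1502.6 kPa.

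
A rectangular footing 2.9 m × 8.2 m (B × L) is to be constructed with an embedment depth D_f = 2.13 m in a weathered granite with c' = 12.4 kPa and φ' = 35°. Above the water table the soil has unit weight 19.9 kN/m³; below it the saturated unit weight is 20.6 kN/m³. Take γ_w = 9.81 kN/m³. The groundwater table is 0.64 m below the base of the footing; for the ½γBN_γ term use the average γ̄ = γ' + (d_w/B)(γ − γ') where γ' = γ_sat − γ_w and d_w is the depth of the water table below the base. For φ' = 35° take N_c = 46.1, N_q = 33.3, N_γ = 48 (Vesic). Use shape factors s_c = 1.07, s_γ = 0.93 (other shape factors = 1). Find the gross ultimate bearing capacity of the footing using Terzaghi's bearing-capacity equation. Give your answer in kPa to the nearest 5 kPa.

q = γ·D_f = 19.9 × 2.13 = 42.387 kPa.
γ' = 10.79 kN/m³; averaging over the depth B below the base, γ̄ = γ' + (d_w/B)(γ − γ') = 12.8 kN/m³.
c·N_c·s_c = 12.4 × 46.1 × 1.07 = 611.65 kPa
q·N_q = 42.387 × 33.3 = 1411.5 kPa
0.5·γ·B·N_γ·s_γ = 0.5 × 12.8 × 2.9 × 48 × 0.93 = 828.55 kPa
q_ult = 611.65 + 1411.5 + 828.55 = 2851.7 kPa.

q_ult ≈ 2850 kPa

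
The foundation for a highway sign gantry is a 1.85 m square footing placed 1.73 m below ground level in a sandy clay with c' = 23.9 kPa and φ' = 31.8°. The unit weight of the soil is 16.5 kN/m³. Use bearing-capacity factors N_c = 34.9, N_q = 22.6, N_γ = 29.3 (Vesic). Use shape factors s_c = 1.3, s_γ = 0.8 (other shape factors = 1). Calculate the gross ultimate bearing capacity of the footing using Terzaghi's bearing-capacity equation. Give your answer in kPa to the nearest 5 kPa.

q_ult ≈ 2085 kPa

Overburden at base level: q = 16.5 × 1.73 = 28.545 kPa.
Cohesion term c·N_c·s_c = 23.9 × 34.9 × 1.3 = 1084.3 kPa; surcharge term q·N_q = 28.545 × 22.6 = 645.12 kPa; self-weight term 0.5·γ·B·N_γ·s_γ = 0.5 × 16.5 × 1.85 × 29.3 × 0.8 = 357.75 kPa.
q_ult = 1084.3 + 645.12 + 357.75 = 2087.2 kPa.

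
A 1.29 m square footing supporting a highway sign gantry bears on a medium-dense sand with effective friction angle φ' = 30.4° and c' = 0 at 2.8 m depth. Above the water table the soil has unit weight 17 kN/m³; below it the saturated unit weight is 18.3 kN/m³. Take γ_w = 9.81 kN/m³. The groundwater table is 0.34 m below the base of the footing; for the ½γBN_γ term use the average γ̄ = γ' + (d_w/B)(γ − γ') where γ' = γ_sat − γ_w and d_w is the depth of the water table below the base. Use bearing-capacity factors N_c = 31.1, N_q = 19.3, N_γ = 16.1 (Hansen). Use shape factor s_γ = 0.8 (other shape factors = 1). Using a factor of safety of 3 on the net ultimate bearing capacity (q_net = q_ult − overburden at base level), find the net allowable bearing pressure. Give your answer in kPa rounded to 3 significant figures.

q_all(net) ≈ 320 kPa

Effective surcharge at the founding depth q = γ·D_f = 17 × 2.8 = 47.6 kPa.
With d_w = 0.34 m < B, γ̄ = 8.49 + (0.34/1.29) × (17 − 8.49) = 10.733 kN/m³.
q_ult = q·N_q + 0.5·γ·B·N_γ·s_γ
     = 47.6 × 19.3 + 0.5 × 10.733 × 1.29 × 16.1 × 0.8
     = 918.68 + 89.165 = 1007.8 kPa.
q_net = 1007.8 − 47.6 = 960.25 kPa.
q_all(net) = 960.25 / 3 = 320.08 kPa.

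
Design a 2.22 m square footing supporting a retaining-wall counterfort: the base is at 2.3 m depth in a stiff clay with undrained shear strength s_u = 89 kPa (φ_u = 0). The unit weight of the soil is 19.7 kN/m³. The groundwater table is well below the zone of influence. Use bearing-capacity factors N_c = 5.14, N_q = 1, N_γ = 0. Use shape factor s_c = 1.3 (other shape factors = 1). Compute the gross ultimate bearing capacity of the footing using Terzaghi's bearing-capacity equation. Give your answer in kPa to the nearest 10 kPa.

Effective surcharge at the founding depth q = γ·D_f = 19.7 × 2.3 = 45.31 kPa.
q_ult = c·N_c·s_c + q·N_q
     = 89 × 5.14 × 1.3 + 45.31 × 1
     = 594.7 + 45.31 = 640.01 kPa.

q_ult ≈ 640 kPa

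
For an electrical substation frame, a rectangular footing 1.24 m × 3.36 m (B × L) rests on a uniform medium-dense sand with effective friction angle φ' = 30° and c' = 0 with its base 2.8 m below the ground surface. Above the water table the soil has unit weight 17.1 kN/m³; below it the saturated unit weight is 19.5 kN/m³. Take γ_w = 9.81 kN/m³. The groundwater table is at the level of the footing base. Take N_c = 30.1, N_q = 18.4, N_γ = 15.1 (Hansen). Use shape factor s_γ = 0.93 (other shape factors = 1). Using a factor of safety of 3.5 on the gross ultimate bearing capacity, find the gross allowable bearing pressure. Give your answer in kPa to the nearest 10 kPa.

q_all ≈ 280 kPa

Effective surcharge at the founding depth q = γ·D_f = 17.1 × 2.8 = 47.88 kPa.
The water table coincides with the base, so in the self-weight term γ → γ' = 9.69 kN/m³.
q_ult = q·N_q + 0.5·γ·B·N_γ·s_γ
     = 47.88 × 18.4 + 0.5 × 9.69 × 1.24 × 15.1 × 0.93
     = 880.99 + 84.368 = 965.36 kPa.
q_all = 965.36 / 3.5 = 275.82 kPa.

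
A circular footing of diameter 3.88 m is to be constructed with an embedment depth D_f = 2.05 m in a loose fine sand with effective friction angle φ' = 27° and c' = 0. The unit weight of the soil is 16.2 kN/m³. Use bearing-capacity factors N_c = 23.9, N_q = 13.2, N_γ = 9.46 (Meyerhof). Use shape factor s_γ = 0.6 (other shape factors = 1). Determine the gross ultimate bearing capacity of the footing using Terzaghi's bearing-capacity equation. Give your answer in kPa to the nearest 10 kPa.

q_ult ≈ 620 kPa

Overburden at base level: q = 16.2 × 2.05 = 33.21 kPa.
Surcharge term q·N_q = 33.21 × 13.2 = 438.37 kPa; self-weight term 0.5·γ·B·N_γ·s_γ = 0.5 × 16.2 × 3.88 × 9.46 × 0.6 = 178.39 kPa.
q_ult = 438.37 + 178.39 = 616.76 kPa.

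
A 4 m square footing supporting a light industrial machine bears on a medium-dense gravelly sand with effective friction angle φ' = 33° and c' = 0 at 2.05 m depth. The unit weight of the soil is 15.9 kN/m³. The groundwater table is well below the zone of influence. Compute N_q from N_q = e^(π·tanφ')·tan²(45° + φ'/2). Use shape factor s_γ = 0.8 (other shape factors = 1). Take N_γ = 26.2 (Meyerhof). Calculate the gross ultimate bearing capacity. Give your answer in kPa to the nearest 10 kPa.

tan33° = 0.6494, so N_q = e^(π×0.6494)·tan²(61.5°) = 7.692 × 3.392 = 26.09.
Effective surcharge at the founding depth q = γ·D_f = 15.9 × 2.05 = 32.595 kPa.
q_ult = q·N_q + 0.5·γ·B·N_γ·s_γ
     = 32.595 × 26.092 + 0.5 × 15.9 × 4 × 26.2 × 0.8
     = 850.47 + 666.53 = 1517 kPa.

q_ult ≈ 1520 kPa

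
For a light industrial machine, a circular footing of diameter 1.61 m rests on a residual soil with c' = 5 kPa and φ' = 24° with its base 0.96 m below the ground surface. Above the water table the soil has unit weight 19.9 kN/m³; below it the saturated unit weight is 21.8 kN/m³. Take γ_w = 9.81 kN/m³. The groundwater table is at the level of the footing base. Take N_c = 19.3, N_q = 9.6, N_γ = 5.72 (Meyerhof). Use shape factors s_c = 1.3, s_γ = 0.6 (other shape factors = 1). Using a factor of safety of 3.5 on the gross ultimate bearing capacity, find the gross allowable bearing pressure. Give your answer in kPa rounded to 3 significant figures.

Overburden at base level: q = 19.9 × 0.96 = 19.104 kPa.
Below the base the soil is submerged, so the ½γBN_γ term uses γ' = 21.8 − 9.81 = 11.99 kN/m³.
Cohesion term c·N_c·s_c = 5 × 19.3 × 1.3 = 125.45 kPa; surcharge term q·N_q = 19.104 × 9.6 = 183.4 kPa; self-weight term 0.5·γ·B·N_γ·s_γ = 0.5 × 11.99 × 1.61 × 5.72 × 0.6 = 33.125 kPa.
q_ult = 125.45 + 183.4 + 33.125 = 341.97 kPa.
q_all = 341.97 / 3.5 = 97.707 kPa.

q_all ≈ 97.7 kPa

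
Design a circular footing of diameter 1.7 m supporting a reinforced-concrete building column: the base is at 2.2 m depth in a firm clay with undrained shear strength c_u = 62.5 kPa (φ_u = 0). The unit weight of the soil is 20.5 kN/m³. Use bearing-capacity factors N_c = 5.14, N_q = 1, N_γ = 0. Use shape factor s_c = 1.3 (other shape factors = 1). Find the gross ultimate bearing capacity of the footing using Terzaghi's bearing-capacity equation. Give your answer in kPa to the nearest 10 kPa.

Effective surcharge at the founding depth q = γ·D_f = 20.5 × 2.2 = 45.1 kPa.
q_ult = c·N_c·s_c + q·N_q
     = 62.5 × 5.14 × 1.3 + 45.1 × 1
     = 417.62 + 45.1 = 462.73 kPa.

q_ult ≈ 460 kPa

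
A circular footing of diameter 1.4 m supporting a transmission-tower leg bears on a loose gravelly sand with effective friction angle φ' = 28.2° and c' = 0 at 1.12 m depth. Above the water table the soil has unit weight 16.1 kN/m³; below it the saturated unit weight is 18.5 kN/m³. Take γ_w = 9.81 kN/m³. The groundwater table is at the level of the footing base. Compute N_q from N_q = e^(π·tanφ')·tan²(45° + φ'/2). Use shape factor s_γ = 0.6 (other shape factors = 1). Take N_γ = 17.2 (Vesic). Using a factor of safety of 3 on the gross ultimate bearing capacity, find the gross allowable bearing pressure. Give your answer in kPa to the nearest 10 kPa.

q_all ≈ 110 kPa

N_q = e^(π·tan28.2°)·tan²(59.1°) = 15.05.
q = γ·D_f = 16.1 × 1.12 = 18.032 kPa.
For the ½γBN_γ term take γ' = 18.5 − 9.81 = 8.69 kN/m³ (soil below base is submerged).
q·N_q = 18.032 × 15.047 = 271.33 kPa
0.5·γ·B·N_γ·s_γ = 0.5 × 8.69 × 1.4 × 17.2 × 0.6 = 62.777 kPa
q_ult = 271.33 + 62.777 = 334.11 kPa.
q_all = 334.11 / 3 = 111.37 kPa.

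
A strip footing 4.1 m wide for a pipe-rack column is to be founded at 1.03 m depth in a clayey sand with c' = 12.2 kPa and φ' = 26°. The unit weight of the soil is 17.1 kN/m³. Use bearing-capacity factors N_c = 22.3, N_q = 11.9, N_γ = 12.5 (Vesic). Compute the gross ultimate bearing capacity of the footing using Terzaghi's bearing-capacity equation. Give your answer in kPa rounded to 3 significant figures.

q = γ·D_f = 17.1 × 1.03 = 17.613 kPa.
c·N_c = 12.2 × 22.3 = 272.06 kPa
q·N_q = 17.613 × 11.9 = 209.59 kPa
0.5·γ·B·N_γ = 0.5 × 17.1 × 4.1 × 12.5 = 438.19 kPa
q_ult = 272.06 + 209.59 + 438.19 = 919.84 kPa.

q_ult ≈ 920 kPa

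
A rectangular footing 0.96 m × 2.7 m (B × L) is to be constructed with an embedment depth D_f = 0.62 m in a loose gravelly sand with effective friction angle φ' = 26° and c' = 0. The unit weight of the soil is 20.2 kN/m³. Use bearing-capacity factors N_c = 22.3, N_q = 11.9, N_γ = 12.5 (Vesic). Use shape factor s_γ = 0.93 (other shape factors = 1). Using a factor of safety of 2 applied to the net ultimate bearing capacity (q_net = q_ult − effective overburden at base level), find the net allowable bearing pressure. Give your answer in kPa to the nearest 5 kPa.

q = γ·D_f = 20.2 × 0.62 = 12.524 kPa.
q·N_q = 12.524 × 11.9 = 149.04 kPa
0.5·γ·B·N_γ·s_γ = 0.5 × 20.2 × 0.96 × 12.5 × 0.93 = 112.72 kPa
q_ult = 149.04 + 112.72 = 261.75 kPa.
Net ultimate: q_net = 261.75 − 12.524 = 249.23 kPa.
q_all(net) = 249.23 / 2 = 124.61 kPa.

q_all(net) ≈ 125 kPa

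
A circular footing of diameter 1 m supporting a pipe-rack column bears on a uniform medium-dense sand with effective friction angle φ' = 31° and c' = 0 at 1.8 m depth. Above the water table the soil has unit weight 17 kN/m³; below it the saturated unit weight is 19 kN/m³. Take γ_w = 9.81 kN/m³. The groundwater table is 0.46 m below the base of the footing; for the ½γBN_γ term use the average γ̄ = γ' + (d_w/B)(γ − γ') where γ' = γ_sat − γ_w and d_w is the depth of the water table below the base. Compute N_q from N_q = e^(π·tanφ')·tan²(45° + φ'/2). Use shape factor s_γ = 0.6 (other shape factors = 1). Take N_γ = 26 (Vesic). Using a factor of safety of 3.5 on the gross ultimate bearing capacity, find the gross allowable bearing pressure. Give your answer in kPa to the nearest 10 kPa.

q_all ≈ 210 kPa

N_q = e^(π·tan31°)·tan²(60.5°) = 20.63.
q = γ·D_f = 17 × 1.8 = 30.6 kPa.
γ' = 9.19 kN/m³; averaging over the depth B below the base, γ̄ = γ' + (d_w/B)(γ − γ') = 12.783 kN/m³.
q·N_q = 30.6 × 20.631 = 631.3 kPa
0.5·γ·B·N_γ·s_γ = 0.5 × 12.783 × 1 × 26 × 0.6 = 99.704 kPa
q_ult = 631.3 + 99.704 = 731.01 kPa.
q_all = 731.01 / 3.5 = 208.86 kPa.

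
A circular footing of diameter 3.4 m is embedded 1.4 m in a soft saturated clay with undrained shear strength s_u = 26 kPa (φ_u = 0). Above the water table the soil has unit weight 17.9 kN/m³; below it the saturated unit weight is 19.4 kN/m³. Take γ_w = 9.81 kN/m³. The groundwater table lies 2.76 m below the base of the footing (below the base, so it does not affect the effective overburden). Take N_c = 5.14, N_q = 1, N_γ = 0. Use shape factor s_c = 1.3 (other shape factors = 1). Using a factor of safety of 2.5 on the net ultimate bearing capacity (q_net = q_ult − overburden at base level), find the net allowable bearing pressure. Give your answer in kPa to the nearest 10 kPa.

q = γ·D_f = 17.9 × 1.4 = 25.06 kPa.
c·N_c·s_c = 26 × 5.14 × 1.3 = 173.73 kPa
q·N_q = 25.06 × 1 = 25.06 kPa
q_ult = 173.73 + 25.06 = 198.79 kPa.
q_net = 198.79 − 25.06 = 173.73 kPa.
q_all(net) = 173.73 / 2.5 = 69.493 kPa.

q_all(net) ≈ 70 kPa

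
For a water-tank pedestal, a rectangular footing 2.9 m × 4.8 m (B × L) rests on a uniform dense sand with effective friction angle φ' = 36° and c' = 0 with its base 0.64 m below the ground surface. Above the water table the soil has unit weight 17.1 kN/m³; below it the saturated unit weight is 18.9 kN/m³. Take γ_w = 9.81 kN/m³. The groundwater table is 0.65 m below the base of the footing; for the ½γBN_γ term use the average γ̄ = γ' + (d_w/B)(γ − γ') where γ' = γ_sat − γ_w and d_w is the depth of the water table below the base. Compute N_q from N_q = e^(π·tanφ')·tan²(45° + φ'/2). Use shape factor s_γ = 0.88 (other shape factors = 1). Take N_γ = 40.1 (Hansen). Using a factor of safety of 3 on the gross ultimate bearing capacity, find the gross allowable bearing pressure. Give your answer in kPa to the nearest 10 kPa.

q_all ≈ 320 kPa

N_q = e^(π·tan36°)·tan²(63°) = 37.75.
Overburden at base level: q = 17.1 × 0.64 = 10.944 kPa.
The water table is 0.65 m below the base (< B = 2.9 m), so the ½γBN_γ term uses γ̄ = γ' + (d_w/B)(γ − γ') = 9.09 + (0.65/2.9)(17.1 − 9.09) = 10.885 kN/m³.
Surcharge term q·N_q = 10.944 × 37.752 = 413.16 kPa; self-weight term 0.5·γ·B·N_γ·s_γ = 0.5 × 10.885 × 2.9 × 40.1 × 0.88 = 556.98 kPa.
q_ult = 413.16 + 556.98 = 970.14 kPa.
q_all = 970.14 / 3 = 323.38 kPa.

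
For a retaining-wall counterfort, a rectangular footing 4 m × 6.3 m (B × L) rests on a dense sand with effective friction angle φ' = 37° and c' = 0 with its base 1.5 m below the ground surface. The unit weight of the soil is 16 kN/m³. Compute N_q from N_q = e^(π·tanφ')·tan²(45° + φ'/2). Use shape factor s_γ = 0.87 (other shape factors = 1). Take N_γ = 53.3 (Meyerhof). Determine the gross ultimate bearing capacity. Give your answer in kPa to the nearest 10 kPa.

tan37° = 0.7536, so N_q = e^(π×0.7536)·tan²(63.5°) = 10.669 × 4.023 = 42.92.
q = γ·D_f = 16 × 1.5 = 24 kPa.
q·N_q = 24 × 42.92 = 1030.1 kPa
0.5·γ·B·N_γ·s_γ = 0.5 × 16 × 4 × 53.3 × 0.87 = 1483.9 kPa
q_ult = 1030.1 + 1483.9 = 2513.9 kPa.

q_ult ≈ 2510 kPa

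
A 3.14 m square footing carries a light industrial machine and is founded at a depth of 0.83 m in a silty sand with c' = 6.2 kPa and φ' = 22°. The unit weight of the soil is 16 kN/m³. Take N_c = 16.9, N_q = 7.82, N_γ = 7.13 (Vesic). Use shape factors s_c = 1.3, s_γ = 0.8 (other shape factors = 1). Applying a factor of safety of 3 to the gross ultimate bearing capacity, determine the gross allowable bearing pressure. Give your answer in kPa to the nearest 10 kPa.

Overburden at base level: q = 16 × 0.83 = 13.28 kPa.
Cohesion term c·N_c·s_c = 6.2 × 16.9 × 1.3 = 136.21 kPa; surcharge term q·N_q = 13.28 × 7.82 = 103.85 kPa; self-weight term 0.5·γ·B·N_γ·s_γ = 0.5 × 16 × 3.14 × 7.13 × 0.8 = 143.28 kPa.
q_ult = 136.21 + 103.85 + 143.28 = 383.35 kPa.
q_all = q_ult / FS = 383.35 / 3 = 127.78 kPa.

q_all ≈ 130 kPa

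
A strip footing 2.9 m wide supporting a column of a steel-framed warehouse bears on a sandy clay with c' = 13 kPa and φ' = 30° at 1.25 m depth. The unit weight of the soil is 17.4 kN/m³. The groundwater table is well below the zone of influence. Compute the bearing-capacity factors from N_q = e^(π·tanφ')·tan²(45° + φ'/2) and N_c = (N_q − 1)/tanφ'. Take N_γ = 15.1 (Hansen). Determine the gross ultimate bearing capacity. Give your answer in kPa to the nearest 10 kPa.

tan30° = 0.5774, so N_q = e^(π×0.5774)·tan²(60°) = 6.134 × 3.0 = 18.4.
N_c = (18.4 − 1)/tan30° = 30.14.
Effective surcharge at the founding depth q = γ·D_f = 17.4 × 1.25 = 21.75 kPa.
q_ult = c·N_c + q·N_q + 0.5·γ·B·N_γ
     = 13 × 30.14 + 21.75 × 18.401 + 0.5 × 17.4 × 2.9 × 15.1
     = 391.82 + 400.22 + 380.97 = 1173 kPa.

q_ult ≈ 1170 kPa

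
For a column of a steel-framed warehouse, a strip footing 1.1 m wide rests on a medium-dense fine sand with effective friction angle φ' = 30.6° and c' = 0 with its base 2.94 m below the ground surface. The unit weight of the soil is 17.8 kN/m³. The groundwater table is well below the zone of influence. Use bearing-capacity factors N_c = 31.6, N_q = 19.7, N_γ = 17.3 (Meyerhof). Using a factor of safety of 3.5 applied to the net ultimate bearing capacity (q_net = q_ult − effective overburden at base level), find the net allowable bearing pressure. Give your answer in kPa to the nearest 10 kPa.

Effective surcharge at the founding depth q = γ·D_f = 17.8 × 2.94 = 52.332 kPa.
q_ult = q·N_q + 0.5·γ·B·N_γ
     = 52.332 × 19.7 + 0.5 × 17.8 × 1.1 × 17.3
     = 1030.9 + 169.37 = 1200.3 kPa.
Net ultimate: q_net = 1200.3 − 52.332 = 1148 kPa.
q_all(net) = 1148 / 3.5 = 327.99 kPa.

q_all(net) ≈ 330 kPa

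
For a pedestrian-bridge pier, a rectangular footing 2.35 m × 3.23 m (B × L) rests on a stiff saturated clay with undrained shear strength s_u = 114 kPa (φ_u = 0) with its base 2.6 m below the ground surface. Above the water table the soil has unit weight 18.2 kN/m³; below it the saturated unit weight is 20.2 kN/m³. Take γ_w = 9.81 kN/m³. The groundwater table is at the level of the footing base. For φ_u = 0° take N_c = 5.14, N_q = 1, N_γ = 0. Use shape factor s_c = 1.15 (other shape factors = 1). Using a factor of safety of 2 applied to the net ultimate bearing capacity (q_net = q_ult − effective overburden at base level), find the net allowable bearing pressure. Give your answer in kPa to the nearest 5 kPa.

q = γ·D_f = 18.2 × 2.6 = 47.32 kPa.
c·N_c·s_c = 114 × 5.14 × 1.15 = 673.85 kPa
q·N_q = 47.32 × 1 = 47.32 kPa
q_ult = 673.85 + 47.32 = 721.17 kPa.
Net ultimate: q_net = 721.17 − 47.32 = 673.85 kPa.
q_all(net) = 673.85 / 2 = 336.93 kPa.

q_all(net) ≈ 335 kPa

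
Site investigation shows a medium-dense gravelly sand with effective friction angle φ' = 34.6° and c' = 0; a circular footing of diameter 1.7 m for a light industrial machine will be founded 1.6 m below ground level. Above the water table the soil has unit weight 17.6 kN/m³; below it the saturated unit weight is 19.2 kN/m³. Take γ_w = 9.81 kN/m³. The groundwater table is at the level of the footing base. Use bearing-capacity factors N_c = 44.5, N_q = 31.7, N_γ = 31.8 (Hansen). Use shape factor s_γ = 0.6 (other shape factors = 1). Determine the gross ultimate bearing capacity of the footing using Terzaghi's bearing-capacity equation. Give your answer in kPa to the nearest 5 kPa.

Effective surcharge at the founding depth q = γ·D_f = 17.6 × 1.6 = 28.16 kPa.
The water table coincides with the base, so in the self-weight term γ → γ' = 9.39 kN/m³.
q_ult = q·N_q + 0.5·γ·B·N_γ·s_γ
     = 28.16 × 31.7 + 0.5 × 9.39 × 1.7 × 31.8 × 0.6
     = 892.67 + 152.29 = 1045 kPa.

q_ult ≈ 1045 kPa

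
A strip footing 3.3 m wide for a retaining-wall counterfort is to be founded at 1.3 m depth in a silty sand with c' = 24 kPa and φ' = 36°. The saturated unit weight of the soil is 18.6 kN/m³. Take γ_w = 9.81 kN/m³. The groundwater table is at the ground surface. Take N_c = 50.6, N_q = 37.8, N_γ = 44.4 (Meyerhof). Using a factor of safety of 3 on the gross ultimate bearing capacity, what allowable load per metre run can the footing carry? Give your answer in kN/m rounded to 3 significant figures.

≈ 2520 kN/m

γ' = 18.6 − 9.81 = 8.79 kN/m³ (submerged throughout). q = 8.79 × 1.3 = 11.427 kPa; the same γ' applies in the ½γBN_γ term.
c·N_c = 24 × 50.6 = 1214.4 kPa
q·N_q = 11.427 × 37.8 = 431.94 kPa
0.5·γ·B·N_γ = 0.5 × 8.79 × 3.3 × 44.4 = 643.96 kPa
q_ult = 1214.4 + 431.94 + 643.96 = 2290.3 kPa.
Gross allowable pressure q_all = 2290.3 / 3 = 763.43 kPa.
Allowable wall load = q_all × B = 763.43 × 3.3 = 2519.3 kN per metre run.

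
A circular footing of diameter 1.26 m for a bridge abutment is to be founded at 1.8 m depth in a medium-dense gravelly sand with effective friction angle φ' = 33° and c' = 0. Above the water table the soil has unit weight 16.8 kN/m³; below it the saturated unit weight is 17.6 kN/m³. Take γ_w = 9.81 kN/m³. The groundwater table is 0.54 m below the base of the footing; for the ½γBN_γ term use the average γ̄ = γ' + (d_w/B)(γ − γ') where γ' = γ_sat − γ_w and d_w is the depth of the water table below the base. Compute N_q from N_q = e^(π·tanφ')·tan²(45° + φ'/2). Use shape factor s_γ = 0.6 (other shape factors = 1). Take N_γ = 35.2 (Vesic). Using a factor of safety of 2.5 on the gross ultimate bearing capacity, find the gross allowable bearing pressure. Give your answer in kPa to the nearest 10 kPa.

q_all ≈ 380 kPa

N_q = e^(π·tan33°)·tan²(61.5°) = 26.09.
Overburden at base level: q = 16.8 × 1.8 = 30.24 kPa.
The water table is 0.54 m below the base (< B = 1.26 m), so the ½γBN_γ term uses γ̄ = γ' + (d_w/B)(γ − γ') = 7.79 + (0.54/1.26)(16.8 − 7.79) = 11.651 kN/m³.
Surcharge term q·N_q = 30.24 × 26.092 = 789.02 kPa; self-weight term 0.5·γ·B·N_γ·s_γ = 0.5 × 11.651 × 1.26 × 35.2 × 0.6 = 155.03 kPa.
q_ult = 789.02 + 155.03 = 944.05 kPa.
q_all = 944.05 / 2.5 = 377.62 kPa.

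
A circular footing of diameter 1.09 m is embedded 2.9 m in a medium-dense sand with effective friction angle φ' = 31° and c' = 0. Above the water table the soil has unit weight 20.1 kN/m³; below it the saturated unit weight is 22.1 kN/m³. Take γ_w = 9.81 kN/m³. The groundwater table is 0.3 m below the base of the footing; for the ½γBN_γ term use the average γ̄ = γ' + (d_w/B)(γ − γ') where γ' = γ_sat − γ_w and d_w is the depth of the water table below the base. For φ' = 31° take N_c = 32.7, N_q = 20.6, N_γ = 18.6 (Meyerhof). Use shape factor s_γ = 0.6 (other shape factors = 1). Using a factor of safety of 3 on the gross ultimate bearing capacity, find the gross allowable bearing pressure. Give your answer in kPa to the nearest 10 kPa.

q_all ≈ 430 kPa

Overburden at base level: q = 20.1 × 2.9 = 58.29 kPa.
The water table is 0.3 m below the base (< B = 1.09 m), so the ½γBN_γ term uses γ̄ = γ' + (d_w/B)(γ − γ') = 12.29 + (0.3/1.09)(20.1 − 12.29) = 14.44 kN/m³.
Surcharge term q·N_q = 58.29 × 20.6 = 1200.8 kPa; self-weight term 0.5·γ·B·N_γ·s_γ = 0.5 × 14.44 × 1.09 × 18.6 × 0.6 = 87.824 kPa.
q_ult = 1200.8 + 87.824 = 1288.6 kPa.
q_all = 1288.6 / 3 = 429.53 kPa.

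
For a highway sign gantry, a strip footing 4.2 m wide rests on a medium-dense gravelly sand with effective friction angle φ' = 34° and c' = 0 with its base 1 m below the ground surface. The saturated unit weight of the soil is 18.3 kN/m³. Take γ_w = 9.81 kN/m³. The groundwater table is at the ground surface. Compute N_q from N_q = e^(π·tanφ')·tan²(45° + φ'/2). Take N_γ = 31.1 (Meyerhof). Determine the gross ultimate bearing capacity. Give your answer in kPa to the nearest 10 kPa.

q_ult ≈ 800 kPa

tan34° = 0.6745, so N_q = e^(π×0.6745)·tan²(62°) = 8.323 × 3.537 = 29.44.
With the water table at the surface the whole profile is submerged: γ' = 18.3 − 9.81 = 8.49 kN/m³, so q = γ'·D_f = 8.49 kPa; the same γ' applies in the ½γBN_γ term.
q_ult = q·N_q + 0.5·γ·B·N_γ
     = 8.49 × 29.44 + 0.5 × 8.49 × 4.2 × 31.1
     = 249.94 + 554.48 = 804.43 kPa.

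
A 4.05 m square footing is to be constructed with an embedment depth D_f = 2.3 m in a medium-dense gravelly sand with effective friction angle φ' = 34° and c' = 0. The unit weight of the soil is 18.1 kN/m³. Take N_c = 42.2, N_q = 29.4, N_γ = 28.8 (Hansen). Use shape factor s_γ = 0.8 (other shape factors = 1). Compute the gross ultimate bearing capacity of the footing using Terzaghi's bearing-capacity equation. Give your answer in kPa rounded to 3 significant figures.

q_ult ≈ 2070 kPa

Overburden at base level: q = 18.1 × 2.3 = 41.63 kPa.
Surcharge term q·N_q = 41.63 × 29.4 = 1223.9 kPa; self-weight term 0.5·γ·B·N_γ·s_γ = 0.5 × 18.1 × 4.05 × 28.8 × 0.8 = 844.47 kPa.
q_ult = 1223.9 + 844.47 = 2068.4 kPa.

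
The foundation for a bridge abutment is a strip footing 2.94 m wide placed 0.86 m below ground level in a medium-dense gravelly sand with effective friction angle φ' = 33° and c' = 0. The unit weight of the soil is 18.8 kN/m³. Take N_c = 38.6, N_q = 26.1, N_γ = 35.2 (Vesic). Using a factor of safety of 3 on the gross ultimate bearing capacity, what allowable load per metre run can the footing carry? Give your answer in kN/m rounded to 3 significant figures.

≈ 1370 kN/m

Overburden at base level: q = 18.8 × 0.86 = 16.168 kPa.
Surcharge term q·N_q = 16.168 × 26.1 = 421.98 kPa; self-weight term 0.5·γ·B·N_γ = 0.5 × 18.8 × 2.94 × 35.2 = 972.79 kPa.
q_ult = 421.98 + 972.79 = 1394.8 kPa.
Gross allowable pressure q_all = 1394.8 / 3 = 464.92 kPa.
Allowable wall load = q_all × B = 464.92 × 2.94 = 1366.9 kN per metre run.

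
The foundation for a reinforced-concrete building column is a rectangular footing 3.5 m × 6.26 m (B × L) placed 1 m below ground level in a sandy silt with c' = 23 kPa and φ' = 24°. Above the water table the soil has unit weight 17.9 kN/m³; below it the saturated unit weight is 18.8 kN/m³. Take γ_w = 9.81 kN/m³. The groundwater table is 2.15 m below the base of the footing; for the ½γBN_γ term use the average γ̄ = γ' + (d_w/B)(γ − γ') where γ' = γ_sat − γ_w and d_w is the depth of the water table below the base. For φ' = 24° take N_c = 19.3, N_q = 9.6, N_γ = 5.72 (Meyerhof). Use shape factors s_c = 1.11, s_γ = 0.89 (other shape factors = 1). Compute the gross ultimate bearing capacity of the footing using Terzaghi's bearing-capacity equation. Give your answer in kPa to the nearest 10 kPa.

Effective surcharge at the founding depth q = γ·D_f = 17.9 × 1 = 17.9 kPa.
With d_w = 2.15 m < B, γ̄ = 8.99 + (2.15/3.5) × (17.9 − 8.99) = 14.463 kN/m³.
q_ult = c·N_c·s_c + q·N_q + 0.5·γ·B·N_γ·s_γ
     = 23 × 19.3 × 1.11 + 17.9 × 9.6 + 0.5 × 14.463 × 3.5 × 5.72 × 0.89
     = 492.73 + 171.84 + 128.85 = 793.42 kPa.

q_ult ≈ 790 kPa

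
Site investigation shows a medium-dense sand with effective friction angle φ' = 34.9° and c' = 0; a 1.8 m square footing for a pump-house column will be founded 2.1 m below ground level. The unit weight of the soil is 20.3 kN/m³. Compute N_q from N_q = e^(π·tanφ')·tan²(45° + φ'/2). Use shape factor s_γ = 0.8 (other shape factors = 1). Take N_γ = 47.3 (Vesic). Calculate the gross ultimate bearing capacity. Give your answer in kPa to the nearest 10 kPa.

tan34.9° = 0.6976, so N_q = e^(π×0.6976)·tan²(62.45°) = 8.95 × 3.674 = 32.89.
Overburden at base level: q = 20.3 × 2.1 = 42.63 kPa.
Surcharge term q·N_q = 42.63 × 32.885 = 1401.9 kPa; self-weight term 0.5·γ·B·N_γ·s_γ = 0.5 × 20.3 × 1.8 × 47.3 × 0.8 = 691.34 kPa.
q_ult = 1401.9 + 691.34 = 2093.2 kPa.

q_ult ≈ 2090 kPa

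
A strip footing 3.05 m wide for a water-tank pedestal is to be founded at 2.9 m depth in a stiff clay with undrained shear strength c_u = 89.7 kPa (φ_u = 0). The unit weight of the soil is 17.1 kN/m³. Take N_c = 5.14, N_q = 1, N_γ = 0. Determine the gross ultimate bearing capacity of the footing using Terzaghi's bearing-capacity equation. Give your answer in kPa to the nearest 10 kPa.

q_ult ≈ 510 kPa

q = γ·D_f = 17.1 × 2.9 = 49.59 kPa.
c·N_c = 89.7 × 5.14 = 461.06 kPa
q·N_q = 49.59 × 1 = 49.59 kPa
q_ult = 461.06 + 49.59 = 510.65 kPa.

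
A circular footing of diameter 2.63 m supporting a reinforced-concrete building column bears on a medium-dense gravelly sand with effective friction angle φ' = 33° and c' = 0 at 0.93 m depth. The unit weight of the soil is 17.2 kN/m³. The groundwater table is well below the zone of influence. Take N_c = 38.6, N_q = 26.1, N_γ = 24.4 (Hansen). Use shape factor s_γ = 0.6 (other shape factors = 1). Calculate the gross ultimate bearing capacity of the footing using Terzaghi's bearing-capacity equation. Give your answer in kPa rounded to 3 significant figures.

Overburden at base level: q = 17.2 × 0.93 = 15.996 kPa.
Surcharge term q·N_q = 15.996 × 26.1 = 417.5 kPa; self-weight term 0.5·γ·B·N_γ·s_γ = 0.5 × 17.2 × 2.63 × 24.4 × 0.6 = 331.13 kPa.
q_ult = 417.5 + 331.13 = 748.62 kPa.

q_ult ≈ 749 kPa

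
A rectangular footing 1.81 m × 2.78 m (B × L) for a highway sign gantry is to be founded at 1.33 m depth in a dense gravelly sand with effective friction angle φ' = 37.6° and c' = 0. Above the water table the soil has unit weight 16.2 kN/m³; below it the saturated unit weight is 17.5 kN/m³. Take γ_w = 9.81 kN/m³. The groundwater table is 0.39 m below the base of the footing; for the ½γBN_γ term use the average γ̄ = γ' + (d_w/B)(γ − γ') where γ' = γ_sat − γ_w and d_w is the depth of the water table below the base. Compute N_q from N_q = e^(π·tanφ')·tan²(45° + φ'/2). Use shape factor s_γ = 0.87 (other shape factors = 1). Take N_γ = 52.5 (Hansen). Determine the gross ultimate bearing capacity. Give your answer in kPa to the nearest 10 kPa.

tan37.6° = 0.7701, so N_q = e^(π×0.7701)·tan²(63.8°) = 11.239 × 4.13 = 46.42.
Effective surcharge at the founding depth q = γ·D_f = 16.2 × 1.33 = 21.546 kPa.
With d_w = 0.39 m < B, γ̄ = 7.69 + (0.39/1.81) × (16.2 − 7.69) = 9.5236 kN/m³.
q_ult = q·N_q + 0.5·γ·B·N_γ·s_γ
     = 21.546 × 46.417 + 0.5 × 9.5236 × 1.81 × 52.5 × 0.87
     = 1000.1 + 393.67 = 1393.8 kPa.

q_ult ≈ 1390 kPa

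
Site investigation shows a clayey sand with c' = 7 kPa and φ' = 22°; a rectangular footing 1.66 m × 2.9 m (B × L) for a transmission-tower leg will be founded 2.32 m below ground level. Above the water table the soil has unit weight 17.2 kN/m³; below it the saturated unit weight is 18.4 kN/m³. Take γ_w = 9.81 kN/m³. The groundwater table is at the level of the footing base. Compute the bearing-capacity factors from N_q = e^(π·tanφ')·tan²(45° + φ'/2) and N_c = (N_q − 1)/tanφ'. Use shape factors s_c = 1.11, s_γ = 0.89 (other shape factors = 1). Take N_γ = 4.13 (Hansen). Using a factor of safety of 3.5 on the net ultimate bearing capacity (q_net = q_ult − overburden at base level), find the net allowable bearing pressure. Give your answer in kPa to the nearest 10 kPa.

N_q = e^(π·tan22°)·tan²(56°) = 7.82; N_c = (N_q − 1)/tanφ' = 16.88.
q = γ·D_f = 17.2 × 2.32 = 39.904 kPa.
For the ½γBN_γ term take γ' = 18.4 − 9.81 = 8.59 kN/m³ (soil below base is submerged).
c·N_c·s_c = 7 × 16.883 × 1.11 = 131.18 kPa
q·N_q = 39.904 × 7.8211 = 312.09 kPa
0.5·γ·B·N_γ·s_γ = 0.5 × 8.59 × 1.66 × 4.13 × 0.89 = 26.207 kPa
q_ult = 131.18 + 312.09 + 26.207 = 469.48 kPa.
q_net = 469.48 − 39.904 = 429.58 kPa.
q_all(net) = 429.58 / 3.5 = 122.74 kPa.

q_all(net) ≈ 120 kPa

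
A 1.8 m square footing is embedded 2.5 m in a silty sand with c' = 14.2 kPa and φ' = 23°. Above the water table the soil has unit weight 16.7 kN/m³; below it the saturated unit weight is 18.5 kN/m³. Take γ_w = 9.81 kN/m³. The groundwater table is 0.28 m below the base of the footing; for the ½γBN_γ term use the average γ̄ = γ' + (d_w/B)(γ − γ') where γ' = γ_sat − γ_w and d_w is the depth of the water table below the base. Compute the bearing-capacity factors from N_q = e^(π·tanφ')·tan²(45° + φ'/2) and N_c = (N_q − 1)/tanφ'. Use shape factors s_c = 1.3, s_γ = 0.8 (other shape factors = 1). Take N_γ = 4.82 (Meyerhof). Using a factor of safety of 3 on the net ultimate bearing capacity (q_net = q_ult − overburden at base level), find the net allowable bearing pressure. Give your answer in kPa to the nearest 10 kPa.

N_q = e^(π·tan23°)·tan²(56.5°) = 8.66; N_c = (N_q − 1)/tanφ' = 18.05.
Overburden at base level: q = 16.7 × 2.5 = 41.75 kPa.
The water table is 0.28 m below the base (< B = 1.8 m), so the ½γBN_γ term uses γ̄ = γ' + (d_w/B)(γ − γ') = 8.69 + (0.28/1.8)(16.7 − 8.69) = 9.936 kN/m³.
Cohesion term c·N_c·s_c = 14.2 × 18.049 × 1.3 = 333.18 kPa; surcharge term q·N_q = 41.75 × 8.6612 = 361.6 kPa; self-weight term 0.5·γ·B·N_γ·s_γ = 0.5 × 9.936 × 1.8 × 4.82 × 0.8 = 34.482 kPa.
q_ult = 333.18 + 361.6 + 34.482 = 729.26 kPa.
q_net = 729.26 − 41.75 = 687.51 kPa.
q_all(net) = 687.51 / 3 = 229.17 kPa.

q_all(net) ≈ 230 kPa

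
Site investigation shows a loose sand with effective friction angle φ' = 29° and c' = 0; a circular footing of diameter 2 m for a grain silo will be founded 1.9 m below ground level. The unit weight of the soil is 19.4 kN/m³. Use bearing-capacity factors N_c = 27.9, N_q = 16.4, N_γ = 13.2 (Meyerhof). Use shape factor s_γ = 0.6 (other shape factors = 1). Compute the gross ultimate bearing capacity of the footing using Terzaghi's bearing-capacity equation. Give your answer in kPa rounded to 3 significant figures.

q_ult ≈ 758 kPa

Effective surcharge at the founding depth q = γ·D_f = 19.4 × 1.9 = 36.86 kPa.
q_ult = q·N_q + 0.5·γ·B·N_γ·s_γ
     = 36.86 × 16.4 + 0.5 × 19.4 × 2 × 13.2 × 0.6
     = 604.5 + 153.65 = 758.15 kPa.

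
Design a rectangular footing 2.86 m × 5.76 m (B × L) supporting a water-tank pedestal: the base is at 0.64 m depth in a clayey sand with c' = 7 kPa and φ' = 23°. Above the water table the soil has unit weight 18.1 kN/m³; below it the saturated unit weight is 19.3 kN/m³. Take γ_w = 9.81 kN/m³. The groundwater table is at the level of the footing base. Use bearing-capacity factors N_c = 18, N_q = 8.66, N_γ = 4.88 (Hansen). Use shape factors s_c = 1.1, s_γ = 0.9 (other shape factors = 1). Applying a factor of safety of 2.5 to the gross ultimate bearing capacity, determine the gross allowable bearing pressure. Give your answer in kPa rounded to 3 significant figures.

q = γ·D_f = 18.1 × 0.64 = 11.584 kPa.
For the ½γBN_γ term take γ' = 19.3 − 9.81 = 9.49 kN/m³ (soil below base is submerged).
c·N_c·s_c = 7 × 18 × 1.1 = 138.6 kPa
q·N_q = 11.584 × 8.66 = 100.32 kPa
0.5·γ·B·N_γ·s_γ = 0.5 × 9.49 × 2.86 × 4.88 × 0.9 = 59.603 kPa
q_ult = 138.6 + 100.32 + 59.603 = 298.52 kPa.
q_all = q_ult / FS = 298.52 / 2.5 = 119.41 kPa.

q_all ≈ 119 kPa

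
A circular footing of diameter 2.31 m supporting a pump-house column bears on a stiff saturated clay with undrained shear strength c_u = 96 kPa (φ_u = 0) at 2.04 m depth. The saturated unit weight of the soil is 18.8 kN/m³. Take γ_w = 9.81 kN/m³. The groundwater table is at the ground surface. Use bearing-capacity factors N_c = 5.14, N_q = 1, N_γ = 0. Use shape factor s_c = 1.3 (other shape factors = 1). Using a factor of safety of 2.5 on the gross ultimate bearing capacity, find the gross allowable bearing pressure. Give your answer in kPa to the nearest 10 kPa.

Water table at ground surface, so effective unit weight γ' = 18.8 − 9.81 = 8.99 kN/m³ is used throughout; overburden q = 8.99 × 2.04 = 18.34 kPa.
Cohesion term c·N_c·s_c = 96 × 5.14 × 1.3 = 641.47 kPa; surcharge term q·N_q = 18.34 × 1 = 18.34 kPa.
q_ult = 641.47 + 18.34 = 659.81 kPa.
q_all = 659.81 / 2.5 = 263.92 kPa.

q_all ≈ 260 kPa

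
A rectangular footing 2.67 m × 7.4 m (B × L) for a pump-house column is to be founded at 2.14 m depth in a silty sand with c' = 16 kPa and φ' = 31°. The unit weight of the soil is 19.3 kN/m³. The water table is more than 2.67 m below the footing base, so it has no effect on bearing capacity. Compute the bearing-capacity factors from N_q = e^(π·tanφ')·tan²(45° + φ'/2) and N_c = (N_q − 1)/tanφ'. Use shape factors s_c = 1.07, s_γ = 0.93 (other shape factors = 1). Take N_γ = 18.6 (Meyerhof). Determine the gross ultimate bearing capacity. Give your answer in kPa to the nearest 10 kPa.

tan31° = 0.6009, so N_q = e^(π×0.6009)·tan²(60.5°) = 6.604 × 3.124 = 20.63.
N_c = (20.63 − 1)/tan31° = 32.67.
Effective surcharge at the founding depth q = γ·D_f = 19.3 × 2.14 = 41.302 kPa.
q_ult = c·N_c·s_c + q·N_q + 0.5·γ·B·N_γ·s_γ
     = 16 × 32.671 × 1.07 + 41.302 × 20.631 + 0.5 × 19.3 × 2.67 × 18.6 × 0.93
     = 559.33 + 852.09 + 445.69 = 1857.1 kPa.

q_ult ≈ 1860 kPa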